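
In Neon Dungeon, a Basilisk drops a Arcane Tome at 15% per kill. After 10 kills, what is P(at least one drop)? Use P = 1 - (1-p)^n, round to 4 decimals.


P(at least one) = 1 - P(none) = 1 - (1-p)^n
p = 15/100 = 0.15
1 - p = 0.85
(1 - p)^10 = 0.85^10 = 0.196874
P(at least one) = 1 - 0.196874 = 0.8031

0.8031


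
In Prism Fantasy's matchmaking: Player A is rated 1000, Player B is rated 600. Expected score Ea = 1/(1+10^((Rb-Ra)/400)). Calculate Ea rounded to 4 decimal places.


Elo expected score: Ea = 1/(1 + 10^((Rb-Ra)/400))
Rb - Ra = 600 - 1000 = -400
(Rb-Ra)/400 = -400/400 = -1.0
10^-1.0 = 0.1
Ea = 1/(1 + 0.1) = 1/1.1 = 0.9091

0.9091


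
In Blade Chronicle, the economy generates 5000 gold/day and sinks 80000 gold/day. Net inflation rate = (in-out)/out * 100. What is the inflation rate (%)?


Net gold = 5000 - 80000 = -75000
Inflation rate = net / sunk * 100 = -75000 / 80000 * 100
= -0.9375 * 100
= -93.75%

-93.75%


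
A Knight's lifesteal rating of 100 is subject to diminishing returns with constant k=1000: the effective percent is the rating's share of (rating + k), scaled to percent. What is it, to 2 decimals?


effective% = rating / (rating + k) * 100
= 100 / (100 + 1000) * 100
= 100 / 1100 * 100
= 0.090909 * 100
= 9.09%

9.09%


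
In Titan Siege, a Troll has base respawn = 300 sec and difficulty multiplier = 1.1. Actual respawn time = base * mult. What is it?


Respawn time = base * multiplier
= 300 * 1.1
= 330.0 seconds

330.0 seconds


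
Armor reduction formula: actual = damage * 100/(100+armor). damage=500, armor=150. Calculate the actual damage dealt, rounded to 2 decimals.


actual = 500 * 100 / (100 + 150)
= 500 * 100 / 250
= 50000 / 250
= 200.00

200.00 damage


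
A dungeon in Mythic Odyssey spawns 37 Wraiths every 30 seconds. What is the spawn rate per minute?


Spawns per minute = count * (60 / interval)
= 37 * (60 / 30)
= 37 * 2.0
= 74.0

74.0 per minute


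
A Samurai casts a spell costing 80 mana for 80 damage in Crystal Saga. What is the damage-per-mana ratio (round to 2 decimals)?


Efficiency = damage / mana
= 80 / 80
= 1.00

1.00 dmg/mana


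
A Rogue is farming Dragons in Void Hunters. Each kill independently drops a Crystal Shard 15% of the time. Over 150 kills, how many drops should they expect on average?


Expected drops = kills * (drop_rate / 100)
= 150 * (15 / 100)
= 150 * 0.15
= 22.5

22.5 drops


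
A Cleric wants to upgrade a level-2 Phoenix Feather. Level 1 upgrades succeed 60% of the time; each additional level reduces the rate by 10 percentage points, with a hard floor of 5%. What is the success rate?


raw_rate = 60 - 10 * (2 - 1)
= 60 - 10 * 1
= 60 - 10
= 50
Apply floor: max(50, 5) = 50%

50%


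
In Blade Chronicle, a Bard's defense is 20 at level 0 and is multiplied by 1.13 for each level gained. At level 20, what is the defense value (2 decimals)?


value = base * growth^level
= 20 * 1.13^20
= 20 * 11.523088
= 230.46

230.46 defense


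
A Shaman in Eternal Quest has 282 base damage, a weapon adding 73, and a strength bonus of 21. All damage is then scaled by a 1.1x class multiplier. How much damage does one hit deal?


Sum base + weapon + str = 282 + 73 + 21 = 376
Multiply by 1.1:
376 * 1.1 = 413.6

413.6 damage


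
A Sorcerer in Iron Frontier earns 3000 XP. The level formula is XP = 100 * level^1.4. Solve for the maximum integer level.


XP = 100 * level^1.4, so level = (XP / 100)^(1/1.4)
= (3000 / 100)^(1/1.4)
= 30.0^0.7143
= 11.3524
Floor: level = 11

level 11


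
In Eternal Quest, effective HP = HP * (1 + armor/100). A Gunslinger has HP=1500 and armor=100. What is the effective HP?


EHP = 1500 * (1 + 100/100)
= 1500 * (1 + 1.0)
= 1500 * 2.0
= 3000.0

3000.0 EHP


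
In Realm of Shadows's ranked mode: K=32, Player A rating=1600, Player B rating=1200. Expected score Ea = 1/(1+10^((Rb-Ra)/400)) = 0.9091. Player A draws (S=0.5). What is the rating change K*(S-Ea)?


Elo update: delta = K * (S - Ea), where S = 0.5 (draws)
S - Ea = 0.5 - 0.9091 = -0.4091
Rating change = 32 * -0.4091
= -13.09

-13.09 rating points


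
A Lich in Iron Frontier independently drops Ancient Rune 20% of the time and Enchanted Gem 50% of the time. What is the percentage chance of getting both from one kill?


For independent events, P(both) = P(A) * P(B)
= 20% * 50%
= 1000 / 100 %
= 10.0%

10.0%


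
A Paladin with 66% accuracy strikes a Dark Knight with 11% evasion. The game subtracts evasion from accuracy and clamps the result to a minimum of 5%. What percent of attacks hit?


accuracy - evasion = 66 - 11 = 55
Apply floor: max(55, 5) = 55
Hit chance = 55%

55%


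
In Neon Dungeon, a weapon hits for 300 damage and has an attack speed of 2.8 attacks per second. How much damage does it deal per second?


DPS = damage * attack_speed
= 300 * 2.8
= 840.0

840.0 DPS


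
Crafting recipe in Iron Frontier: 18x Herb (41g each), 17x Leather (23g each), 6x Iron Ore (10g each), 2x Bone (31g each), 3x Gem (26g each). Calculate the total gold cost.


Cost breakdown:
  Herb: 18 * 41 = 738
  Leather: 17 * 23 = 391
  Iron Ore: 6 * 10 = 60
  Bone: 2 * 31 = 62
  Gem: 3 * 26 = 78
Total = 738 + 391 + 60 + 62 + 78 = 1329

1329 gold


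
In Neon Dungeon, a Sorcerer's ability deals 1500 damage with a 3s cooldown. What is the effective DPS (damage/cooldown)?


DPS = damage / cooldown
= 1500 / 3
= 500.00

500.00 DPS


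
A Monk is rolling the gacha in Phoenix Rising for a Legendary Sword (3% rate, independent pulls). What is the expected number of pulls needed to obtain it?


Expected pulls for a geometric distribution = 1/p = 100 / rate%
= 100 / 3
= 33.33

33.33 pulls


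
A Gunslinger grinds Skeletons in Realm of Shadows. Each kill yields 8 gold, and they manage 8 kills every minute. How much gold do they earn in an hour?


Gold per minute = 8 * 8 = 64
Gold per hour = 64 * 60 = 3840

3840 gold/hour


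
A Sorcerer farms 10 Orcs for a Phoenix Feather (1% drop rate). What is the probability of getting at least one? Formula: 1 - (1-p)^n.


P(at least one) = 1 - P(none) = 1 - (1-p)^n
p = 1/100 = 0.01
1 - p = 0.99
(1 - p)^10 = 0.99^10 = 0.904382
P(at least one) = 1 - 0.904382 = 0.0956

0.0956


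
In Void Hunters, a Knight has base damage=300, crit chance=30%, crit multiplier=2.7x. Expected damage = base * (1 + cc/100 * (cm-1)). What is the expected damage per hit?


E[dmg] = base * (1 + crit_chance * (crit_mult - 1))
cc as decimal = 30/100 = 0.3
cm - 1 = 2.7 - 1 = 1.7
Bonus factor = 0.3 * 1.7 = 0.51
Total multiplier = 1 + 0.51 = 1.51
Expected damage = 300 * 1.51 = 453.00

453.00 damage


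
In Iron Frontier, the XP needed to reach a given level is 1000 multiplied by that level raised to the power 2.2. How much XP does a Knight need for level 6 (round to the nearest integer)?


XP = 1000 * level^2.2
Substitute level = 6:
XP = 1000 * 6^2.2
= 1000 * 51.5149
= 51515

51515 XP


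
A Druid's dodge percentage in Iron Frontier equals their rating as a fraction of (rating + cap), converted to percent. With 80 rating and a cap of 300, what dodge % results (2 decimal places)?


dodge% = 80 / (80 + 300) * 100
= 80 / 380 * 100
= 0.210526 * 100
= 21.05%

21.05%


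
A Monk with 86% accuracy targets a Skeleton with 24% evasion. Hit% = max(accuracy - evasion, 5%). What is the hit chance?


accuracy - evasion = 86 - 24 = 62
Apply floor: max(62, 5) = 62
Hit chance = 62%

62%


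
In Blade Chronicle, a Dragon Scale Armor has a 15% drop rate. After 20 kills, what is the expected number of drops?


Expected drops = kills * (drop_rate / 100)
= 20 * (15 / 100)
= 20 * 0.15
= 3.0

3.0 drops


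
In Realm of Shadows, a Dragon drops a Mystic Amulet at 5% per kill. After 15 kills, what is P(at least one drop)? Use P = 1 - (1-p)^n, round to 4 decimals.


P(at least one) = 1 - P(none) = 1 - (1-p)^n
p = 5/100 = 0.05
1 - p = 0.95
(1 - p)^15 = 0.95^15 = 0.463291
P(at least one) = 1 - 0.463291 = 0.5367

0.5367


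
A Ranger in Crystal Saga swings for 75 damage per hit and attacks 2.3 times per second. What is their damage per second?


DPS = damage * attack_speed
= 75 * 2.3
= 172.5

172.5 DPS


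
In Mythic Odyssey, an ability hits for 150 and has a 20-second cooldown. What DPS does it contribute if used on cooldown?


DPS = damage / cooldown
= 150 / 20
= 7.50

7.50 DPS


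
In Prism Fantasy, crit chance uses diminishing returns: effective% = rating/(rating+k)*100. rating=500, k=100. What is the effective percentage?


effective% = rating / (rating + k) * 100
= 500 / (500 + 100) * 100
= 500 / 600 * 100
= 0.833333 * 100
= 83.33%

83.33%


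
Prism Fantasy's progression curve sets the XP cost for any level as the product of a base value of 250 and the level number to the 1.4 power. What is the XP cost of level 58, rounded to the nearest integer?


XP = 250 * level^1.4
Substitute level = 58:
XP = 250 * 58^1.4
= 250 * 294.3061
= 73577

73577 XP


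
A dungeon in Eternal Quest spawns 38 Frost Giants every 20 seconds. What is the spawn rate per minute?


Spawns per minute = count * (60 / interval)
= 38 * (60 / 20)
= 38 * 3.0
= 114.0

114.0 per minute


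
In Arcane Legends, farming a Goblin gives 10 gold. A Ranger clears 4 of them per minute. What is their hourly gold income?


Gold per minute = 10 * 4 = 40
Gold per hour = 40 * 60 = 2400

2400 gold/hour


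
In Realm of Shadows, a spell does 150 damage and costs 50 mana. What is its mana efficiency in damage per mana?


Efficiency = damage / mana
= 150 / 50
= 3.00

3.00 dmg/mana


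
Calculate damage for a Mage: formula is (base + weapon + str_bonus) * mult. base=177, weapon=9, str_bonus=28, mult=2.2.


Sum base + weapon + str = 177 + 9 + 28 = 214
Multiply by 2.2:
214 * 2.2 = 470.8

470.8 damage


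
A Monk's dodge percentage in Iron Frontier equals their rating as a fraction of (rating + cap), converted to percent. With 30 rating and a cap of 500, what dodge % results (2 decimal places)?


dodge% = 30 / (30 + 500) * 100
= 30 / 530 * 100
= 0.056604 * 100
= 5.66%

5.66%


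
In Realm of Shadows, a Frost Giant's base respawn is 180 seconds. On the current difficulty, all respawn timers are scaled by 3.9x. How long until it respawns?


Respawn time = base * multiplier
= 180 * 3.9
= 702.0 seconds

702.0 seconds


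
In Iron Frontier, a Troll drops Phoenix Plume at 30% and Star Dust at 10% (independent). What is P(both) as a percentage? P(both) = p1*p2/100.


For independent events, P(both) = P(A) * P(B)
= 30% * 10%
= 300 / 100 %
= 3.0%

3.0%


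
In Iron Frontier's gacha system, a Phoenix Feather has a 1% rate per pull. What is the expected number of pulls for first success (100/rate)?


Expected pulls for a geometric distribution = 1/p = 100 / rate%
= 100 / 1
= 100.0

100.0 pulls


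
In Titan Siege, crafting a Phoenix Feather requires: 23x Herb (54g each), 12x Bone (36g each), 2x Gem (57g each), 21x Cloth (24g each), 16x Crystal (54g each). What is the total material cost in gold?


Cost breakdown:
  Herb: 23 * 54 = 1242
  Bone: 12 * 36 = 432
  Gem: 2 * 57 = 114
  Cloth: 21 * 24 = 504
  Crystal: 16 * 54 = 864
Total = 1242 + 432 + 114 + 504 + 864 = 3156

3156 gold


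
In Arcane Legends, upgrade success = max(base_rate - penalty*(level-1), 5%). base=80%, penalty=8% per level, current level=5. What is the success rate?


raw_rate = 80 - 8 * (5 - 1)
= 80 - 8 * 4
= 80 - 32
= 48
Apply floor: max(48, 5) = 48%

48%


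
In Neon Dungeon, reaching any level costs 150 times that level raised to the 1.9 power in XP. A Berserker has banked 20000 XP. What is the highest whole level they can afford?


XP = 150 * level^1.9, so level = (XP / 150)^(1/1.9)
= (20000 / 150)^(1/1.9)
= 133.3333^0.5263
= 13.1338
Floor: level = 13

level 13


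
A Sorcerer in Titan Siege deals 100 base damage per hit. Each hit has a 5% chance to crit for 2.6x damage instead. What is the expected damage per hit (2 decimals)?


E[dmg] = base * (1 + crit_chance * (crit_mult - 1))
cc as decimal = 5/100 = 0.05
cm - 1 = 2.6 - 1 = 1.6
Bonus factor = 0.05 * 1.6 = 0.08
Total multiplier = 1 + 0.08 = 1.08
Expected damage = 100 * 1.08 = 108.00

108.00 damage


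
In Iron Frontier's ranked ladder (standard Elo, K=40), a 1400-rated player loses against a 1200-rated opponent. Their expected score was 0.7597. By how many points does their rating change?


Elo update: delta = K * (S - Ea), where S = 0 (loses)
S - Ea = 0 - 0.7597 = -0.7597
Rating change = 40 * -0.7597
= -30.39

-30.39 rating points


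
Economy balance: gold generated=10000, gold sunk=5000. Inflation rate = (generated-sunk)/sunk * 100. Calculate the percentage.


Net gold = 10000 - 5000 = 5000
Inflation rate = net / sunk * 100 = 5000 / 5000 * 100
= 1.0 * 100
= 100.00%

100.00%


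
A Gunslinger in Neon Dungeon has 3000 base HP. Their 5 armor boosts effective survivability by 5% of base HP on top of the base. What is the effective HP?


EHP = 3000 * (1 + 5/100)
= 3000 * (1 + 0.05)
= 3000 * 1.05
= 3150.0

3150.0 EHP


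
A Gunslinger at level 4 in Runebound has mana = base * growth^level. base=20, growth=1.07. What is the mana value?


value = base * growth^level
= 20 * 1.07^4
= 20 * 1.310796
= 26.22

26.22 mana


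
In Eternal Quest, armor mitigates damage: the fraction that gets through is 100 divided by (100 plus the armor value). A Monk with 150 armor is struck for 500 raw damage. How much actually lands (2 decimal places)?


actual = 500 * 100 / (100 + 150)
= 500 * 100 / 250
= 50000 / 250
= 200.00

200.00 damage


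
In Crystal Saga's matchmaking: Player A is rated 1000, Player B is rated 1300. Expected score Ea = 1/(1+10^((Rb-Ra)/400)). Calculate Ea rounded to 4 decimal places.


Elo expected score: Ea = 1/(1 + 10^((Rb-Ra)/400))
Rb - Ra = 1300 - 1000 = 300
(Rb-Ra)/400 = 300/400 = 0.75
10^0.75 = 5.623413
Ea = 1/(1 + 5.623413) = 1/6.623413 = 0.1510

0.1510


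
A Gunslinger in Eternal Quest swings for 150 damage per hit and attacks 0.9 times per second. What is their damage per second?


DPS = damage * attack_speed
= 150 * 0.9
= 135.0

135.0 DPS


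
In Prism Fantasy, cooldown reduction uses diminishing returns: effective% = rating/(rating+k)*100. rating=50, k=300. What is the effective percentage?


effective% = rating / (rating + k) * 100
= 50 / (50 + 300) * 100
= 50 / 350 * 100
= 0.142857 * 100
= 14.29%

14.29%


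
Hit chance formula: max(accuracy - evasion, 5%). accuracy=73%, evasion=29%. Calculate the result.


accuracy - evasion = 73 - 29 = 44
Apply floor: max(44, 5) = 44
Hit chance = 44%

44%


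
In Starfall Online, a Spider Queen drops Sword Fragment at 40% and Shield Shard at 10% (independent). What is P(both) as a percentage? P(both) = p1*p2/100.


For independent events, P(both) = P(A) * P(B)
= 40% * 10%
= 400 / 100 %
= 4.0%

4.0%


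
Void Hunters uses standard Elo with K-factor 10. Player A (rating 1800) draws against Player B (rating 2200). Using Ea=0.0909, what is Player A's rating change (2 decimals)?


Elo update: delta = K * (S - Ea), where S = 0.5 (draws)
S - Ea = 0.5 - 0.0909 = 0.4091
Rating change = 10 * 0.4091
= 4.09

4.09 rating points


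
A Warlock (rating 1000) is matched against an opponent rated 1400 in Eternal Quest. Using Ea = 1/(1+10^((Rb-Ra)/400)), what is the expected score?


Elo expected score: Ea = 1/(1 + 10^((Rb-Ra)/400))
Rb - Ra = 1400 - 1000 = 400
(Rb-Ra)/400 = 400/400 = 1.0
10^1.0 = 10.0
Ea = 1/(1 + 10.0) = 1/11.0 = 0.0909

0.0909


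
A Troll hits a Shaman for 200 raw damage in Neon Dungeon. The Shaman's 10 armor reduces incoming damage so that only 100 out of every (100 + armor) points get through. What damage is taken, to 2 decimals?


actual = 200 * 100 / (100 + 10)
= 200 * 100 / 110
= 20000 / 110
= 181.82

181.82 damage


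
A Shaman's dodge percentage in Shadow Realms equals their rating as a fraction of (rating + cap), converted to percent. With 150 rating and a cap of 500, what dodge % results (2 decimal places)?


dodge% = 150 / (150 + 500) * 100
= 150 / 650 * 100
= 0.230769 * 100
= 23.08%

23.08%


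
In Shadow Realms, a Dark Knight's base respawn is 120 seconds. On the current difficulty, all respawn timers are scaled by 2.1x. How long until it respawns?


Respawn time = base * multiplier
= 120 * 2.1
= 252.0 seconds

252.0 seconds


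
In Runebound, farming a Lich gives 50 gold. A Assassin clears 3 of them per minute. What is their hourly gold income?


Gold per minute = 50 * 3 = 150
Gold per hour = 150 * 60 = 9000

9000 gold/hour


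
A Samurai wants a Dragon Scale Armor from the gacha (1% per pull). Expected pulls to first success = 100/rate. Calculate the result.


Expected pulls for a geometric distribution = 1/p = 100 / rate%
= 100 / 1
= 100.0

100.0 pulls


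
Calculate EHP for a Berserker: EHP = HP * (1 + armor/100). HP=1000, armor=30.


EHP = 1000 * (1 + 30/100)
= 1000 * (1 + 0.3)
= 1000 * 1.3
= 1300.0

1300.0 EHP


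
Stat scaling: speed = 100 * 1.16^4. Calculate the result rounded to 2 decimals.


value = base * growth^level
= 100 * 1.16^4
= 100 * 1.810639
= 181.06

181.06 speed


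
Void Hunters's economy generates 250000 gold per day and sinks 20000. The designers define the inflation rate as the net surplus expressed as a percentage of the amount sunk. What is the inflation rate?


Net gold = 250000 - 20000 = 230000
Inflation rate = net / sunk * 100 = 230000 / 20000 * 100
= 11.5 * 100
= 1150.00%

1150.00%


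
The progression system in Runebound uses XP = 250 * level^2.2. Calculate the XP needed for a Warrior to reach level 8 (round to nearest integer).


XP = 250 * level^2.2
Substitute level = 8:
XP = 250 * 8^2.2
= 250 * 97.0059
= 24251

24251 XP


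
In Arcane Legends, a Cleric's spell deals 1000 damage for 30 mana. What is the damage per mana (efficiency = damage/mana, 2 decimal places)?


Efficiency = damage / mana
= 1000 / 30
= 33.33

33.33 dmg/mana


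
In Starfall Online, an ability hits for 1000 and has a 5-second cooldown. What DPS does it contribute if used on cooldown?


DPS = damage / cooldown
= 1000 / 5
= 200.00

200.00 DPS


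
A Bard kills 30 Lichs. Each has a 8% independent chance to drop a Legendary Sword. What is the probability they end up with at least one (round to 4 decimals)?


P(at least one) = 1 - P(none) = 1 - (1-p)^n
p = 8/100 = 0.08
1 - p = 0.92
(1 - p)^30 = 0.92^30 = 0.081966
P(at least one) = 1 - 0.081966 = 0.9180

0.9180


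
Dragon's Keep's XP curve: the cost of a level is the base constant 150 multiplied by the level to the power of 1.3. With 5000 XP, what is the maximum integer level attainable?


XP = 150 * level^1.3, so level = (XP / 150)^(1/1.3)
= (5000 / 150)^(1/1.3)
= 33.3333^0.7692
= 14.8404
Floor: level = 14

level 14


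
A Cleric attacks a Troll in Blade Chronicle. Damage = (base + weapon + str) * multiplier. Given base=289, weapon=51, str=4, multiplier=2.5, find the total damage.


Sum base + weapon + str = 289 + 51 + 4 = 344
Multiply by 2.5:
344 * 2.5 = 860.0

860.0 damage


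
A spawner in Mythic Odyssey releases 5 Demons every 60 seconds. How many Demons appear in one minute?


Spawns per minute = count * (60 / interval)
= 5 * (60 / 60)
= 5 * 1.0
= 5.0

5.0 per minute


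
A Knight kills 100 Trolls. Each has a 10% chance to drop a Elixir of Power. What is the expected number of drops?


Expected drops = kills * (drop_rate / 100)
= 100 * (10 / 100)
= 100 * 0.1
= 10.0

10.0 drops


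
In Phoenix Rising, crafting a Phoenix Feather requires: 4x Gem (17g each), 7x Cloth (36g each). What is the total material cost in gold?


Cost breakdown:
  Gem: 4 * 17 = 68
  Cloth: 7 * 36 = 252
Total = 68 + 252 = 320

320 gold


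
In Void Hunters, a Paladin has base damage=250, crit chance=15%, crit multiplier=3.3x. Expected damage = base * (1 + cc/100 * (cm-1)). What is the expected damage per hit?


E[dmg] = base * (1 + crit_chance * (crit_mult - 1))
cc as decimal = 15/100 = 0.15
cm - 1 = 3.3 - 1 = 2.3
Bonus factor = 0.15 * 2.3 = 0.345
Total multiplier = 1 + 0.345 = 1.345
Expected damage = 250 * 1.345 = 336.25

336.25 damage


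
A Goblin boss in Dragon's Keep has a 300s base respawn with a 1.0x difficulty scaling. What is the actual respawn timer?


Respawn time = base * multiplier
= 300 * 1.0
= 300.0 seconds

300.0 seconds


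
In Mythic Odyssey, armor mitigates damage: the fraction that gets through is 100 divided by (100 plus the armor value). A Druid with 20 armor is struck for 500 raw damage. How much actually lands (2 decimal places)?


actual = 500 * 100 / (100 + 20)
= 500 * 100 / 120
= 50000 / 120
= 416.67

416.67 damage


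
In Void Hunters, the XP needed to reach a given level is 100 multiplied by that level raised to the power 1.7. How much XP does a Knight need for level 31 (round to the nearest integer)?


XP = 100 * level^1.7
Substitute level = 31:
XP = 100 * 31^1.7
= 100 * 343.0164
= 34302

34302 XP


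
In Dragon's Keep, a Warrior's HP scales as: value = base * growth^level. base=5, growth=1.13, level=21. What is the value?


value = base * growth^level
= 5 * 1.13^21
= 5 * 13.021089
= 65.11

65.11 HP


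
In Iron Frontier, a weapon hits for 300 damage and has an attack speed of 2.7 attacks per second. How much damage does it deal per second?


DPS = damage * attack_speed
= 300 * 2.7
= 810.0

810.0 DPS


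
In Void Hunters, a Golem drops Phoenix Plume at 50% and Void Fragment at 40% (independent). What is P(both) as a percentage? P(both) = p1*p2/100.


For independent events, P(both) = P(A) * P(B)
= 50% * 40%
= 2000 / 100 %
= 20.0%

20.0%


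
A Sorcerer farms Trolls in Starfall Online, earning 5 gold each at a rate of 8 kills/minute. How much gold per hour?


Gold per minute = 5 * 8 = 40
Gold per hour = 40 * 60 = 2400

2400 gold/hour


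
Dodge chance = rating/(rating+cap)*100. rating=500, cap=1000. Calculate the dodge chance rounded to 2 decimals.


dodge% = 500 / (500 + 1000) * 100
= 500 / 1500 * 100
= 0.333333 * 100
= 33.33%

33.33%


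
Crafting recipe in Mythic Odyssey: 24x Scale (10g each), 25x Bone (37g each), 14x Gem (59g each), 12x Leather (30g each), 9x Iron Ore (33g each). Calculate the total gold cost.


Cost breakdown:
  Scale: 24 * 10 = 240
  Bone: 25 * 37 = 925
  Gem: 14 * 59 = 826
  Leather: 12 * 30 = 360
  Iron Ore: 9 * 33 = 297
Total = 240 + 925 + 826 + 360 + 297 = 2648

2648 gold


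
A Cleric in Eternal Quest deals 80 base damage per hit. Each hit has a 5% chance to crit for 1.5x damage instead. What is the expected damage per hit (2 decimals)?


E[dmg] = base * (1 + crit_chance * (crit_mult - 1))
cc as decimal = 5/100 = 0.05
cm - 1 = 1.5 - 1 = 0.5
Bonus factor = 0.05 * 0.5 = 0.025
Total multiplier = 1 + 0.025 = 1.025
Expected damage = 80 * 1.025 = 82.00

82.00 damage


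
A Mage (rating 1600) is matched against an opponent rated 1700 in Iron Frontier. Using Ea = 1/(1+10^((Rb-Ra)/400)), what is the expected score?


Elo expected score: Ea = 1/(1 + 10^((Rb-Ra)/400))
Rb - Ra = 1700 - 1600 = 100
(Rb-Ra)/400 = 100/400 = 0.25
10^0.25 = 1.778279
Ea = 1/(1 + 1.778279) = 1/2.778279 = 0.3599

0.3599


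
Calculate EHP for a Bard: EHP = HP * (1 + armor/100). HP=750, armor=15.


EHP = 750 * (1 + 15/100)
= 750 * (1 + 0.15)
= 750 * 1.15
= 862.5

862.5 EHP


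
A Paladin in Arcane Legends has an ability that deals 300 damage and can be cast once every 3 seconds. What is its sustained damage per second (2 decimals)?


DPS = damage / cooldown
= 300 / 3
= 100.00

100.00 DPS


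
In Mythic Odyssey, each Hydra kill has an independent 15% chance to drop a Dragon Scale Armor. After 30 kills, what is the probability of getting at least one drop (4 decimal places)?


P(at least one) = 1 - P(none) = 1 - (1-p)^n
p = 15/100 = 0.15
1 - p = 0.85
(1 - p)^30 = 0.85^30 = 0.007631
P(at least one) = 1 - 0.007631 = 0.9924

0.9924


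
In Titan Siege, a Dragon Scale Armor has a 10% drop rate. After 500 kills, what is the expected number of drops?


Expected drops = kills * (drop_rate / 100)
= 500 * (10 / 100)
= 500 * 0.1
= 50.0

50.0 drops


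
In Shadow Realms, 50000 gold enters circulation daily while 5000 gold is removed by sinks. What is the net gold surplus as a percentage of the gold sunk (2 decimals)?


Net gold = 50000 - 5000 = 45000
Inflation rate = net / sunk * 100 = 45000 / 5000 * 100
= 9.0 * 100
= 900.00%

900.00%


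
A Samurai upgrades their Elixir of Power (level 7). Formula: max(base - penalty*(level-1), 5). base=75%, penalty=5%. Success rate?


raw_rate = 75 - 5 * (7 - 1)
= 75 - 5 * 6
= 75 - 30
= 45
Apply floor: max(45, 5) = 45%

45%


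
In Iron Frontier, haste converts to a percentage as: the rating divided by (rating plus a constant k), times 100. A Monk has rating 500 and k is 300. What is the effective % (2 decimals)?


effective% = rating / (rating + k) * 100
= 500 / (500 + 300) * 100
= 500 / 800 * 100
= 0.625 * 100
= 62.50%

62.50%


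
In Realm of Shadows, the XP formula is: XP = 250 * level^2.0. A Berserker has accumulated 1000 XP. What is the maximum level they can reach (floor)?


XP = 250 * level^2.0, so level = (XP / 250)^(1/2.0)
= (1000 / 250)^(1/2.0)
= 4.0^0.5
= 2.0
Floor: level = 2

level 2


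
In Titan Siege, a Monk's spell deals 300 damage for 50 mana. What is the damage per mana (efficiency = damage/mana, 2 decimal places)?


Efficiency = damage / mana
= 300 / 50
= 6.00

6.00 dmg/mana


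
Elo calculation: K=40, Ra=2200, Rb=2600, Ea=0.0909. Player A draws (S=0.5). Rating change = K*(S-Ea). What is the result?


Elo update: delta = K * (S - Ea), where S = 0.5 (draws)
S - Ea = 0.5 - 0.0909 = 0.4091
Rating change = 40 * 0.4091
= 16.36

16.36 rating points


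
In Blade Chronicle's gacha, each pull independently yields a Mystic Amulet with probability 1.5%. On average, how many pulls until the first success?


Expected pulls for a geometric distribution = 1/p = 100 / rate%
= 100 / 1.5
= 66.67

66.67 pulls


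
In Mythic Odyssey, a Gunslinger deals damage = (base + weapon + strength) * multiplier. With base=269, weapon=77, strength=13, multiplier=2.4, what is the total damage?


Sum base + weapon + str = 269 + 77 + 13 = 359
Multiply by 2.4:
359 * 2.4 = 861.6

861.6 damage


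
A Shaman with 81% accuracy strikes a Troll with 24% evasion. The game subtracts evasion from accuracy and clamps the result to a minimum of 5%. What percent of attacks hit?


accuracy - evasion = 81 - 24 = 57
Apply floor: max(57, 5) = 57
Hit chance = 57%

57%


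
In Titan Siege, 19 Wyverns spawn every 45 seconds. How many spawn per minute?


Spawns per minute = count * (60 / interval)
= 19 * (60 / 45)
= 19 * 1.3333
= 25.33

25.33 per minute


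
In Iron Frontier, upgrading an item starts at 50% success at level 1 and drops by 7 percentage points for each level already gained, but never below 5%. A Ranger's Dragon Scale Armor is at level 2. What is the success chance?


raw_rate = 50 - 7 * (2 - 1)
= 50 - 7 * 1
= 50 - 7
= 43
Apply floor: max(43, 5) = 43%

43%


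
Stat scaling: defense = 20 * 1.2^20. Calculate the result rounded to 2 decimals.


value = base * growth^level
= 20 * 1.2^20
= 20 * 38.3376
= 766.75

766.75 defense


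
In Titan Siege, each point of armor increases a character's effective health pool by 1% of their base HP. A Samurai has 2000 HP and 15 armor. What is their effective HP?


EHP = 2000 * (1 + 15/100)
= 2000 * (1 + 0.15)
= 2000 * 1.15
= 2300.0

2300.0 EHP


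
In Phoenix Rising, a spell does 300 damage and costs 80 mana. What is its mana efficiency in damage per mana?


Efficiency = damage / mana
= 300 / 80
= 3.75

3.75 dmg/mana


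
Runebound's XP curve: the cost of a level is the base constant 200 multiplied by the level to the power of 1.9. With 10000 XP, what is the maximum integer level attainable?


XP = 200 * level^1.9, so level = (XP / 200)^(1/1.9)
= (10000 / 200)^(1/1.9)
= 50.0^0.5263
= 7.8378
Floor: level = 7

level 7


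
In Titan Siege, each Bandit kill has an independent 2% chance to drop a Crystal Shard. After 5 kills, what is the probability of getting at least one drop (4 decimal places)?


P(at least one) = 1 - P(none) = 1 - (1-p)^n
p = 2/100 = 0.02
1 - p = 0.98
(1 - p)^5 = 0.98^5 = 0.903921
P(at least one) = 1 - 0.903921 = 0.0961

0.0961


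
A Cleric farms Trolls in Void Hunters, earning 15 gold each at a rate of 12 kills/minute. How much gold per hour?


Gold per minute = 15 * 12 = 180
Gold per hour = 180 * 60 = 10800

10800 gold/hour


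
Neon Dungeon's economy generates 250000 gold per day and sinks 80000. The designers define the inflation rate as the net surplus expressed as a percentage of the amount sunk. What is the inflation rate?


Net gold = 250000 - 80000 = 170000
Inflation rate = net / sunk * 100 = 170000 / 80000 * 100
= 2.125 * 100
= 212.50%

212.50%


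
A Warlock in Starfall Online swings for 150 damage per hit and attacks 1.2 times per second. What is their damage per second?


DPS = damage * attack_speed
= 150 * 1.2
= 180.0

180.0 DPS


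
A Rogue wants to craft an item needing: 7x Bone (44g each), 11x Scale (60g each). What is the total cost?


Cost breakdown:
  Bone: 7 * 44 = 308
  Scale: 11 * 60 = 660
Total = 308 + 660 = 968

968 gold


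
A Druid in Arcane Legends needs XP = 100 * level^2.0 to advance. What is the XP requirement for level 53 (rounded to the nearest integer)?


XP = 100 * level^2.0
Substitute level = 53:
XP = 100 * 53^2.0
= 100 * 2809.0
= 280900

280900 XP


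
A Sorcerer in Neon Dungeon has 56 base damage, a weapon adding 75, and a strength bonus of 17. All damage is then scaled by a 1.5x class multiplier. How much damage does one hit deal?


Sum base + weapon + str = 56 + 75 + 17 = 148
Multiply by 1.5:
148 * 1.5 = 222.0

222.0 damage


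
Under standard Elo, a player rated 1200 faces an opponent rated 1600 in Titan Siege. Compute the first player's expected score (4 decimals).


Elo expected score: Ea = 1/(1 + 10^((Rb-Ra)/400))
Rb - Ra = 1600 - 1200 = 400
(Rb-Ra)/400 = 400/400 = 1.0
10^1.0 = 10.0
Ea = 1/(1 + 10.0) = 1/11.0 = 0.0909

0.0909


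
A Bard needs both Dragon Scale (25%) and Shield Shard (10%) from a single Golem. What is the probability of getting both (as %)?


For independent events, P(both) = P(A) * P(B)
= 25% * 10%
= 250 / 100 %
= 2.5%

2.5%


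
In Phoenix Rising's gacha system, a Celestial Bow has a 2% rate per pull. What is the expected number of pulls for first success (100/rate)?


Expected pulls for a geometric distribution = 1/p = 100 / rate%
= 100 / 2
= 50.0

50.0 pulls


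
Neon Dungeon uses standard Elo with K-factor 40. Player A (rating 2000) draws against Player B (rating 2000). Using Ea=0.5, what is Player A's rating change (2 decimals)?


Elo update: delta = K * (S - Ea), where S = 0.5 (draws)
S - Ea = 0.5 - 0.5 = 0.0
Rating change = 40 * 0.0
= 0.00

0.00 rating points


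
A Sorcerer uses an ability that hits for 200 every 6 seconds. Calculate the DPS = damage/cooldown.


DPS = damage / cooldown
= 200 / 6
= 33.33

33.33 DPS


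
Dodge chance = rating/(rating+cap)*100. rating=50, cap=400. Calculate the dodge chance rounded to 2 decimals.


dodge% = 50 / (50 + 400) * 100
= 50 / 450 * 100
= 0.111111 * 100
= 11.11%

11.11%


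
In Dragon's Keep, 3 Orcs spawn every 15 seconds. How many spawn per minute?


Spawns per minute = count * (60 / interval)
= 3 * (60 / 15)
= 3 * 4.0
= 12.0

12.0 per minute


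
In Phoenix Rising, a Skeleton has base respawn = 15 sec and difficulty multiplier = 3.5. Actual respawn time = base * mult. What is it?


Respawn time = base * multiplier
= 15 * 3.5
= 52.5 seconds

52.5 seconds


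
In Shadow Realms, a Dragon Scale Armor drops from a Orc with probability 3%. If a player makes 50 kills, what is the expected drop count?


Expected drops = kills * (drop_rate / 100)
= 50 * (3 / 100)
= 50 * 0.03
= 1.5

1.5 drops


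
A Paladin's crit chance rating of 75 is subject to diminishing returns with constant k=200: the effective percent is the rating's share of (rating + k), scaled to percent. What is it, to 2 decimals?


effective% = rating / (rating + k) * 100
= 75 / (75 + 200) * 100
= 75 / 275 * 100
= 0.272727 * 100
= 27.27%

27.27%


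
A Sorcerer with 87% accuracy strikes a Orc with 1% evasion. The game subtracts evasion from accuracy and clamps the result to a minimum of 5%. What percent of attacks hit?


accuracy - evasion = 87 - 1 = 86
Apply floor: max(86, 5) = 86
Hit chance = 86%

86%


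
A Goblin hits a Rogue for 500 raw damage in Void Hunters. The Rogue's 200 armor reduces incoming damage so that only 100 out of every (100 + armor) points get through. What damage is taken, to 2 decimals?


actual = 500 * 100 / (100 + 200)
= 500 * 100 / 300
= 50000 / 300
= 166.67

166.67 damage


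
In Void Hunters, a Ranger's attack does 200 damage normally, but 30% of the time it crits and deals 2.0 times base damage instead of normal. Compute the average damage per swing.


E[dmg] = base * (1 + crit_chance * (crit_mult - 1))
cc as decimal = 30/100 = 0.3
cm - 1 = 2.0 - 1 = 1.0
Bonus factor = 0.3 * 1.0 = 0.3
Total multiplier = 1 + 0.3 = 1.3
Expected damage = 200 * 1.3 = 260.00

260.00 damage


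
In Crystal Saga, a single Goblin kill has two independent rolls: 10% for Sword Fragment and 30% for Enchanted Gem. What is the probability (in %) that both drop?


For independent events, P(both) = P(A) * P(B)
= 10% * 30%
= 300 / 100 %
= 3.0%

3.0%


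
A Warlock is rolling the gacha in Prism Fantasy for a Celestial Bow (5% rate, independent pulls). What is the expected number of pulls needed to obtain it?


Expected pulls for a geometric distribution = 1/p = 100 / rate%
= 100 / 5
= 20.0

20.0 pulls


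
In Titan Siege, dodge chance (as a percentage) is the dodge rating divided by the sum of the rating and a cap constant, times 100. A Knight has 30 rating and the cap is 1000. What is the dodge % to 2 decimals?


dodge% = 30 / (30 + 1000) * 100
= 30 / 1030 * 100
= 0.029126 * 100
= 2.91%

2.91%


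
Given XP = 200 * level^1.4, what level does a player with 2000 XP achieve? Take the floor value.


XP = 200 * level^1.4, so level = (XP / 200)^(1/1.4)
= (2000 / 200)^(1/1.4)
= 10.0^0.7143
= 5.1795
Floor: level = 5

level 5


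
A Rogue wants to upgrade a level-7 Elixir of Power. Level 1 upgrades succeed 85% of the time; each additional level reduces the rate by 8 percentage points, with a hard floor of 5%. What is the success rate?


raw_rate = 85 - 8 * (7 - 1)
= 85 - 8 * 6
= 85 - 48
= 37
Apply floor: max(37, 5) = 37%

37%


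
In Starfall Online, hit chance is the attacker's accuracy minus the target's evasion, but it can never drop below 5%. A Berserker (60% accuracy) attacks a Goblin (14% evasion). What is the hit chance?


accuracy - evasion = 60 - 14 = 46
Apply floor: max(46, 5) = 46
Hit chance = 46%

46%


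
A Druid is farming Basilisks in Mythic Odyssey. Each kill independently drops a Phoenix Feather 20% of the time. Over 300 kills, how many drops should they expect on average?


Expected drops = kills * (drop_rate / 100)
= 300 * (20 / 100)
= 300 * 0.2
= 60.0

60.0 drops


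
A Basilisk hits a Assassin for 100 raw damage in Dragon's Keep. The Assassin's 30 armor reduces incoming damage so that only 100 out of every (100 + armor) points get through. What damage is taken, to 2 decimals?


actual = 100 * 100 / (100 + 30)
= 100 * 100 / 130
= 10000 / 130
= 76.92

76.92 damage


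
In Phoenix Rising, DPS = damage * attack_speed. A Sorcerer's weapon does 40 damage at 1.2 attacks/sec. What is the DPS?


DPS = damage * attack_speed
= 40 * 1.2
= 48.0

48.0 DPS


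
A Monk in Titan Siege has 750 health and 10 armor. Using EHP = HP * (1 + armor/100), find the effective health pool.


EHP = 750 * (1 + 10/100)
= 750 * (1 + 0.1)
= 750 * 1.1
= 825.0

825.0 EHP


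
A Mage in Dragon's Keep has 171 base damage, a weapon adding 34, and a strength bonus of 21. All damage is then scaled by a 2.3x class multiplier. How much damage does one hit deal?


Sum base + weapon + str = 171 + 34 + 21 = 226
Multiply by 2.3:
226 * 2.3 = 519.8

519.8 damage


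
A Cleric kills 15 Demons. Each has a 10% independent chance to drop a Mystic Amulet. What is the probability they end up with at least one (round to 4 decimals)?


P(at least one) = 1 - P(none) = 1 - (1-p)^n
p = 10/100 = 0.1
1 - p = 0.9
(1 - p)^15 = 0.9^15 = 0.205891
P(at least one) = 1 - 0.205891 = 0.7941

0.7941


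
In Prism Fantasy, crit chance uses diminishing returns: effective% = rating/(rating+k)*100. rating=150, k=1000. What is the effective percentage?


effective% = rating / (rating + k) * 100
= 150 / (150 + 1000) * 100
= 150 / 1150 * 100
= 0.130435 * 100
= 13.04%

13.04%


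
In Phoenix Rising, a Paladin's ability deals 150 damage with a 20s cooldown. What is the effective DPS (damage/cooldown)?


DPS = damage / cooldown
= 150 / 20
= 7.50

7.50 DPS


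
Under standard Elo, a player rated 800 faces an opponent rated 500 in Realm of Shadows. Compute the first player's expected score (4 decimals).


Elo expected score: Ea = 1/(1 + 10^((Rb-Ra)/400))
Rb - Ra = 500 - 800 = -300
(Rb-Ra)/400 = -300/400 = -0.75
10^-0.75 = 0.177828
Ea = 1/(1 + 0.177828) = 1/1.177828 = 0.8490

0.8490


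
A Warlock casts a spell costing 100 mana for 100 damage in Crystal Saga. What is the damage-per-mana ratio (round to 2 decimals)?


Efficiency = damage / mana
= 100 / 100
= 1.00

1.00 dmg/mana


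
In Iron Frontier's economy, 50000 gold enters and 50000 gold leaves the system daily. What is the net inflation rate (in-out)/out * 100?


Net gold = 50000 - 50000 = 0
Inflation rate = net / sunk * 100 = 0 / 50000 * 100
= 0.0 * 100
= 0.00%

0.00%


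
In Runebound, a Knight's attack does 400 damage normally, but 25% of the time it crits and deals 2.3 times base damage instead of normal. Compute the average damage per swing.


E[dmg] = base * (1 + crit_chance * (crit_mult - 1))
cc as decimal = 25/100 = 0.25
cm - 1 = 2.3 - 1 = 1.3
Bonus factor = 0.25 * 1.3 = 0.325
Total multiplier = 1 + 0.325 = 1.325
Expected damage = 400 * 1.325 = 530.00

530.00 damage


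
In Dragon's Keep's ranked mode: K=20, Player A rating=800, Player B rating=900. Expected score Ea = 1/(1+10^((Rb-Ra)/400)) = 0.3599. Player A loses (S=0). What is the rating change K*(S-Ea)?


Elo update: delta = K * (S - Ea), where S = 0 (loses)
S - Ea = 0 - 0.3599 = -0.3599
Rating change = 20 * -0.3599
= -7.20

-7.20 rating points


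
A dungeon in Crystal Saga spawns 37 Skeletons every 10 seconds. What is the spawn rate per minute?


Spawns per minute = count * (60 / interval)
= 37 * (60 / 10)
= 37 * 6.0
= 222.0

222.0 per minute


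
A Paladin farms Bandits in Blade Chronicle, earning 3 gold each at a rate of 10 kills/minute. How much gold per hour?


Gold per minute = 3 * 10 = 30
Gold per hour = 30 * 60 = 1800

1800 gold/hour


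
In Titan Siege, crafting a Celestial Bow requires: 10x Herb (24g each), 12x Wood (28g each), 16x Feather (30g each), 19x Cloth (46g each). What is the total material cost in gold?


Cost breakdown:
  Herb: 10 * 24 = 240
  Wood: 12 * 28 = 336
  Feather: 16 * 30 = 480
  Cloth: 19 * 46 = 874
Total = 240 + 336 + 480 + 874 = 1930

1930 gold


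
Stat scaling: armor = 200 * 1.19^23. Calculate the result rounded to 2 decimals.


value = base * growth^level
= 200 * 1.19^23
= 200 * 54.648735
= 10929.75

10929.75 armor


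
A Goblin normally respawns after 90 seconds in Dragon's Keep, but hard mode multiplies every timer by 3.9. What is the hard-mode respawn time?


Respawn time = base * multiplier
= 90 * 3.9
= 351.0 seconds

351.0 seconds


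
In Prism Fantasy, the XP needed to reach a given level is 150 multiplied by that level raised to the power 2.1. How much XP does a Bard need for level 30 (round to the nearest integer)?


XP = 150 * level^2.1
Substitute level = 30:
XP = 150 * 30^2.1
= 150 * 1264.6042
= 189691

189691 XP
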